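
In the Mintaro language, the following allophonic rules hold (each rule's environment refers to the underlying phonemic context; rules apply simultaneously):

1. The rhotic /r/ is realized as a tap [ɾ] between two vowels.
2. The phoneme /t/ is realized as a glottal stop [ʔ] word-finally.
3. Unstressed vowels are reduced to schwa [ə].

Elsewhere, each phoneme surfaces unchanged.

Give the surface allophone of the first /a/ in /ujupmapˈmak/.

[ə]

/a/ meets the environment for rule 3 (in an unstressed syllable) → [ə].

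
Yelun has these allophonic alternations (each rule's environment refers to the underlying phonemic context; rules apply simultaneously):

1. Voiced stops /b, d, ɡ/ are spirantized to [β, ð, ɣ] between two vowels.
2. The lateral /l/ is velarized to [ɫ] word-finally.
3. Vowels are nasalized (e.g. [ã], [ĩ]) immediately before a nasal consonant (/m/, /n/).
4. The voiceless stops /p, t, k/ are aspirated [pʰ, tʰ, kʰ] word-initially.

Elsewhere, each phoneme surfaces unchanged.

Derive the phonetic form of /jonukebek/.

/j/ — not in any rule's target class → [j].
/o/ (between /j/ and /n/): before a nasal consonant, so rule 3 applies → [õ].
/n/ (between /o/ and /u/): no rule targets it → [n].
/u/ — between /n/ and /k/; rule 3 does not apply here → [u].
/k/ (between /u/ and /e/) fails the environment for rule 4, so it stays [k].
/e/ (between /k/ and /b/) is in the target of rule 3 but the environment (before a nasal consonant) is not met → [e].
/b/ (between /e/ and /e/): between two vowels, so rule 1 applies → [β].
/e/ (between /b/ and /k/) fails the environment for rule 3, so it stays [e].
/k/ (word-final) fails the environment for rule 4, so it stays [k].

[jõnukeβek]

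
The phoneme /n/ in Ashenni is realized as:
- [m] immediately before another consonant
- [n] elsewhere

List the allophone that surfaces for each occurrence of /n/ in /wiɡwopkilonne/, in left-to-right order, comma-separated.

Occurrence 1 (position 11): immediately before another consonant → [m].
Occurrence 2 (position 12): no conditioning environment matches → elsewhere allophone [n].

[m], [n]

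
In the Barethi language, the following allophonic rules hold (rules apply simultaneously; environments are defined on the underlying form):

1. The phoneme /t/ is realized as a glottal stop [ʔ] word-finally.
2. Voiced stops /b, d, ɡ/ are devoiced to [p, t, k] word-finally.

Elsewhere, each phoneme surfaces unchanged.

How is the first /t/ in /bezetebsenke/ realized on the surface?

[t]

/t/ — between /e/ and /e/; rule 1 does not apply here → [t].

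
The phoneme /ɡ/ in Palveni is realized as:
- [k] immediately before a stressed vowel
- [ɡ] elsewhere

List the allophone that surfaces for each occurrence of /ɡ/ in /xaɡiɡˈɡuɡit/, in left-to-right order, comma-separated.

Occurrence 1 (position 3): no conditioning environment matches → elsewhere allophone [ɡ].
Occurrence 2 (position 5): no conditioning environment matches → elsewhere allophone [ɡ].
Occurrence 3 (position 6): immediately before a stressed vowel → [k].
Occurrence 4 (position 8): no conditioning environment matches → elsewhere allophone [ɡ].

[ɡ], [ɡ], [k], [ɡ]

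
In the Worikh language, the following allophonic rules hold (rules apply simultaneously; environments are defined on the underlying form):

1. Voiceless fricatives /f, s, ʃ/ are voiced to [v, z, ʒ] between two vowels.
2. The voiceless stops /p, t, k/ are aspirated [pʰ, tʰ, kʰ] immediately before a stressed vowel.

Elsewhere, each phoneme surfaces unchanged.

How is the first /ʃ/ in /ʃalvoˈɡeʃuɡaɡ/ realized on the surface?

/ʃ/ (word-initial): rule 1 targets it, but not between two vowels → unchanged [ʃ].

[ʃ]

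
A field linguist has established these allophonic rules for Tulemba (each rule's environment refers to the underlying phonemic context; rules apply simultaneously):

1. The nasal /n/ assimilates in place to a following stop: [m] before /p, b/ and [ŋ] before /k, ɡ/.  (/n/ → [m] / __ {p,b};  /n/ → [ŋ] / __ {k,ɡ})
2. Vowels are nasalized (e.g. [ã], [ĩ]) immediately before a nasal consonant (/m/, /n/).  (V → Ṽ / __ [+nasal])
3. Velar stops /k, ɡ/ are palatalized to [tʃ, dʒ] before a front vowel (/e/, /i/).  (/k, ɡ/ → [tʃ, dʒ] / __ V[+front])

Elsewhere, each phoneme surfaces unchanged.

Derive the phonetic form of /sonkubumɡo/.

[sõŋkubũmɡo]

/s/ (word-initial) is unaffected → [s].
/o/ (between /s/ and /n/): before a nasal consonant, so rule 2 applies → [õ].
/n/ meets the environment for rule 1 (before a labial or velar stop) → [ŋ].
/k/ (between /n/ and /u/) fails the environment for rule 3, so it stays [k].
/u/ (between /k/ and /b/) fails the environment for rule 2, so it stays [u].
/b/ (between /u/ and /u/) is unaffected → [b].
/u/ — between /b/ and /m/, before a nasal consonant — surfaces as [ũ] (rule 2).
/m/ (between /u/ and /ɡ/): no rule targets it → [m].
/ɡ/ (between /m/ and /o/) is in the target of rule 3 but the environment (before a front vowel) is not met → [ɡ].
/o/ (word-final): rule 2 targets it, but not before a nasal consonant → unchanged [o].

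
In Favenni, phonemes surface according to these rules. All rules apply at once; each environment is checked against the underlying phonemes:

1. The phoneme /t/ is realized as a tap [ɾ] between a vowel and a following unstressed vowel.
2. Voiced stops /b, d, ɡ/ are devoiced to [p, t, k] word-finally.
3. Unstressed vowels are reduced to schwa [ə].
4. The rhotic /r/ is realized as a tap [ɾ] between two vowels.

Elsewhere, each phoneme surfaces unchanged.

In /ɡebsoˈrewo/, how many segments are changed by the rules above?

Segments that undergo a rule: /e/ → [ə] (rule 3); /o/ → [ə] (rule 3); /r/ → [ɾ] (rule 4); /o/ → [ə] (rule 3).
All other segments surface unchanged.

4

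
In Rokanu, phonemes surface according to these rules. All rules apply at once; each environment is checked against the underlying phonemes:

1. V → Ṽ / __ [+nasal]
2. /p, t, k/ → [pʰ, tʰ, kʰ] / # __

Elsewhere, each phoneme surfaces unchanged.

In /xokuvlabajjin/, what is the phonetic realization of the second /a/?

[a]

/a/ (between /b/ and /j/) fails the environment for rule 1, so it stays [a].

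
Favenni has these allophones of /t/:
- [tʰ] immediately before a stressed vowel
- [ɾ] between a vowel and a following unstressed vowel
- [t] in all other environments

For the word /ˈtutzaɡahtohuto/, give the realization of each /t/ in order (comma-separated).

[tʰ], [t], [t], [ɾ]

Occurrence 1 (position 1): immediately before a stressed vowel → [tʰ].
Occurrence 2 (position 3): no conditioning environment matches → elsewhere allophone [t].
Occurrence 3 (position 9): no conditioning environment matches → elsewhere allophone [t].
Occurrence 4 (position 13): between a vowel and an unstressed vowel → [ɾ].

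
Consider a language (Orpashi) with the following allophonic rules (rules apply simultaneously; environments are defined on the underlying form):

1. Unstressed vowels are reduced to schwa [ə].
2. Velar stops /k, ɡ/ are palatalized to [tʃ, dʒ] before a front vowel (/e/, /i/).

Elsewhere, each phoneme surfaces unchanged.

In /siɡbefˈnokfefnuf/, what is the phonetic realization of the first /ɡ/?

[ɡ]

/ɡ/ — between /i/ and /b/; rule 2 does not apply here → [ɡ].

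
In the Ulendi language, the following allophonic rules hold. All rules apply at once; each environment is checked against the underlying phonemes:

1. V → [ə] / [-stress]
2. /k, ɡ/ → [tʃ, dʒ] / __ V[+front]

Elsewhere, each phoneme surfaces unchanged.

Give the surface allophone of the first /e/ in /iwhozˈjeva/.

/e/ — between /j/ and /v/; rule 1 does not apply here → [e].

[e]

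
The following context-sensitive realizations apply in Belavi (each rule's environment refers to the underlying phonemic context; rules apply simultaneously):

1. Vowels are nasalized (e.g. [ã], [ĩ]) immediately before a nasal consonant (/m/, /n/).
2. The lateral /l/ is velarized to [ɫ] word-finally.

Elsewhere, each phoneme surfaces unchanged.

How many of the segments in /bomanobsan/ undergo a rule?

Segments that undergo a rule: /o/ → [õ] (rule 1); /a/ → [ã] (rule 1); /a/ → [ã] (rule 1).
All other segments surface unchanged.

3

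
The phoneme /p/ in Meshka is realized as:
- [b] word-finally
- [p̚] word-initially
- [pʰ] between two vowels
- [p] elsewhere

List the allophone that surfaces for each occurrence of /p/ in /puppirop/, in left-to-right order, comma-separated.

[p̚], [p], [p], [b]

Occurrence 1 (position 1): word-initially → [p̚].
Occurrence 2 (position 3): no conditioning environment matches → elsewhere allophone [p].
Occurrence 3 (position 4): no conditioning environment matches → elsewhere allophone [p].
Occurrence 4 (position 8): word-finally → [b].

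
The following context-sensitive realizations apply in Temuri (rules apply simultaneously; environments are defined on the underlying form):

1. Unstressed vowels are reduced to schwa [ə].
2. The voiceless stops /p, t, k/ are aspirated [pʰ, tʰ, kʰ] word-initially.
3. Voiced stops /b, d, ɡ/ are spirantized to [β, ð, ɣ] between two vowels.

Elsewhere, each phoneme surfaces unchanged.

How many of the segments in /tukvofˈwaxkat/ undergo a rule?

4

Segments that undergo a rule: /t/ → [tʰ] (rule 2); /u/ → [ə] (rule 1); /o/ → [ə] (rule 1); /a/ → [ə] (rule 1).
All other segments surface unchanged.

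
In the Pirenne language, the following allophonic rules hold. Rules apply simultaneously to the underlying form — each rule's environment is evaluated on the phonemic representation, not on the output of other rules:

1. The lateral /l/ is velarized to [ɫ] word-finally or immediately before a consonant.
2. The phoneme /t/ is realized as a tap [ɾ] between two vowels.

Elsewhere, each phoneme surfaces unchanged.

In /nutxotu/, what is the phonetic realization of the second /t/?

[ɾ]

/t/ (between /o/ and /u/) occurs between two vowels → [ɾ] by rule 2.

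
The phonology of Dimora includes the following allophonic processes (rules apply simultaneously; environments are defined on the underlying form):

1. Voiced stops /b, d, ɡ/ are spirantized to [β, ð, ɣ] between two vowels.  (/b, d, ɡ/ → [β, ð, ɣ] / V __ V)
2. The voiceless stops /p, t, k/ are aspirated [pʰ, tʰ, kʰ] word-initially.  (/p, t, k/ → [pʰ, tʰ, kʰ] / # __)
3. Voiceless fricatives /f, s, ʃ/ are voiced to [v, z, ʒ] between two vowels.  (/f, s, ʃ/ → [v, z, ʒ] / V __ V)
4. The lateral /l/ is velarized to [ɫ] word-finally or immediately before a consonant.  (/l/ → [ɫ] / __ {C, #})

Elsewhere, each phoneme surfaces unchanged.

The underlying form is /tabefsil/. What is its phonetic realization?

/t/ meets the environment for rule 2 (word-initially) → [tʰ].
/a/ — not in any rule's target class → [a].
/b/ (between /a/ and /e/) occurs between two vowels → [β] by rule 1.
/e/ (between /b/ and /f/): no rule targets it → [e].
/f/ (between /e/ and /s/): rule 3 targets it, but not between two vowels → unchanged [f].
/s/ (between /f/ and /i/) fails the environment for rule 3, so it stays [s].
/i/ stays [i].
/l/ (word-final): word-finally or immediately before a consonant, so rule 4 applies → [ɫ].

[tʰaβefsiɫ]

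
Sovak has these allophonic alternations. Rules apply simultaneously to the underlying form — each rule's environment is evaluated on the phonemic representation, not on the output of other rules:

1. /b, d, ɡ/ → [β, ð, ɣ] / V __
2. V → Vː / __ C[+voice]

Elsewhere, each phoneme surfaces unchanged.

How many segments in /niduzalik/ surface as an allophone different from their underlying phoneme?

4

Segments that undergo a rule: /i/ → [iː] (rule 2); /d/ → [ð] (rule 1); /u/ → [uː] (rule 2); /a/ → [aː] (rule 2).
All other segments surface unchanged.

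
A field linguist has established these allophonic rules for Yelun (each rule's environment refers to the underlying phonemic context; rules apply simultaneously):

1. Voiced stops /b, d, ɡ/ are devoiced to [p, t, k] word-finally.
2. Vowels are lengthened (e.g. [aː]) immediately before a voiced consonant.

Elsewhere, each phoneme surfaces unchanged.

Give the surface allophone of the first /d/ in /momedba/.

[d]

/d/ — between /e/ and /b/; rule 1 does not apply here → [d].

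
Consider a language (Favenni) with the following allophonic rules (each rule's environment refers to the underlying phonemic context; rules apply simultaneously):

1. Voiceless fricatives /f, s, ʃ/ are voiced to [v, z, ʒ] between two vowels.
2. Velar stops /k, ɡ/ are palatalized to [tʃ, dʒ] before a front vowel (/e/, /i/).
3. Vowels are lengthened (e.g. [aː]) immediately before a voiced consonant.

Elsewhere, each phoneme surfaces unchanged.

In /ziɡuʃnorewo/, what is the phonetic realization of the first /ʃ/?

[ʃ]

/ʃ/ (between /u/ and /n/) fails the environment for rule 1, so it stays [ʃ].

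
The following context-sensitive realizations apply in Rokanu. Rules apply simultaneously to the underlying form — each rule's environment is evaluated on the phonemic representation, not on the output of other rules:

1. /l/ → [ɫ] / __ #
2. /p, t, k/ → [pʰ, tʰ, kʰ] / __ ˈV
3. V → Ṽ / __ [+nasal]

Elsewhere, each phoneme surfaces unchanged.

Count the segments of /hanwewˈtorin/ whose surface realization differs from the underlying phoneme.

Segments that undergo a rule: /a/ → [ã] (rule 3); /t/ → [tʰ] (rule 2); /i/ → [ĩ] (rule 3).
All other segments surface unchanged.

3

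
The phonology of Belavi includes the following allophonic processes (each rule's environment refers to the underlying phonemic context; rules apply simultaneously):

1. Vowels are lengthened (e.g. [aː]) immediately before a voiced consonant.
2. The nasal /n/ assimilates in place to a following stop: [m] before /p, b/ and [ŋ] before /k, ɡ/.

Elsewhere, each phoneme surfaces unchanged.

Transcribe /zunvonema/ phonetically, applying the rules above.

[zuːnvoːneːma]

/u/ meets the environment for rule 1 (before a voiced consonant) → [uː].
/n/ (between /u/ and /v/) fails the environment for rule 2, so it stays [n].
/o/ — between /v/ and /n/, before a voiced consonant — surfaces as [oː] (rule 1).
/n/ (between /o/ and /e/) is in the target of rule 2 but the environment (before a labial or velar stop) is not met → [n].
/e/ (between /n/ and /m/): before a voiced consonant, so rule 1 applies → [eː].
/a/ (word-final) fails the environment for rule 1, so it stays [a].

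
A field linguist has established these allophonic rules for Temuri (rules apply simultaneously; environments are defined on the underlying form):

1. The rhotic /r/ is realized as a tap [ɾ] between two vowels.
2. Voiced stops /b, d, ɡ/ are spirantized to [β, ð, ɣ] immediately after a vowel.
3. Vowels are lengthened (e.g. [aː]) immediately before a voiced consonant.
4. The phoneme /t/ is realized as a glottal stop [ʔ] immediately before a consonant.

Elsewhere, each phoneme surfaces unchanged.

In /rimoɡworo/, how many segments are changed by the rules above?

Segments that undergo a rule: /i/ → [iː] (rule 3); /o/ → [oː] (rule 3); /ɡ/ → [ɣ] (rule 2); /o/ → [oː] (rule 3); /r/ → [ɾ] (rule 1).
All other segments surface unchanged.

5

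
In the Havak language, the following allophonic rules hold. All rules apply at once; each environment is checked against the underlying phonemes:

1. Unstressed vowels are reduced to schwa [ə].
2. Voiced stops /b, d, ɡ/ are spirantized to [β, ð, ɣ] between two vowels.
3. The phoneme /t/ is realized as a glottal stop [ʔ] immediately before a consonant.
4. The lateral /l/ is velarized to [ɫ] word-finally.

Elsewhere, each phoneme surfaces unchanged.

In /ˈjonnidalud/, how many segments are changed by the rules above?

Segments that undergo a rule: /i/ → [ə] (rule 1); /d/ → [ð] (rule 2); /a/ → [ə] (rule 1); /u/ → [ə] (rule 1).
All other segments surface unchanged.

4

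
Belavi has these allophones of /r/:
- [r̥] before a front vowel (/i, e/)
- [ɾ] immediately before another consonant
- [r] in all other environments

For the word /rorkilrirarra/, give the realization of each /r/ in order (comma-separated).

[r], [ɾ], [r̥], [r], [ɾ], [r]

Occurrence 1 (position 1): no conditioning environment matches → elsewhere allophone [r].
Occurrence 2 (position 3): immediately before another consonant → [ɾ].
Occurrence 3 (position 7): before a front vowel (/i, e/) → [r̥].
Occurrence 4 (position 9): no conditioning environment matches → elsewhere allophone [r].
Occurrence 5 (position 11): immediately before another consonant → [ɾ].
Occurrence 6 (position 12): no conditioning environment matches → elsewhere allophone [r].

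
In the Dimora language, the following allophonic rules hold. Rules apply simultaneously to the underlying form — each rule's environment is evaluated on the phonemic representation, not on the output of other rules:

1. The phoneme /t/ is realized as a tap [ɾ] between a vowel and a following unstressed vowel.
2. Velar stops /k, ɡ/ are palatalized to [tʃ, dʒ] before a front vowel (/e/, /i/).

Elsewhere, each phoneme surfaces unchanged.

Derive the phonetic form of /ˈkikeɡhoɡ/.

/k/ — word-initial, before a front vowel — surfaces as [tʃ] (rule 2).
/i/ stays [i].
/k/ — between /i/ and /e/, before a front vowel — surfaces as [tʃ] (rule 2).
/e/ — not in any rule's target class → [e].
/ɡ/ (between /e/ and /h/) fails the environment for rule 2, so it stays [ɡ].
/h/ — not in any rule's target class → [h].
/o/ (between /h/ and /ɡ/) is unaffected → [o].
/ɡ/ — word-final; rule 2 does not apply here → [ɡ].

[ˈtʃitʃeɡhoɡ]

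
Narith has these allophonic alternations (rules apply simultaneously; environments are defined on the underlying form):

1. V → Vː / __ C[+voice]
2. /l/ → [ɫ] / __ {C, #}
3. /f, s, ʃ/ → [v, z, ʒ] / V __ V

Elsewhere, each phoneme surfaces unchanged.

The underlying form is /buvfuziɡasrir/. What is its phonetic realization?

/u/ (between /b/ and /v/): before a voiced consonant, so rule 1 applies → [uː].
/f/ — between /v/ and /u/; rule 3 does not apply here → [f].
/u/ (between /f/ and /z/): before a voiced consonant, so rule 1 applies → [uː].
/i/ — between /z/ and /ɡ/, before a voiced consonant — surfaces as [iː] (rule 1).
/a/ — between /ɡ/ and /s/; rule 1 does not apply here → [a].
/s/ (between /a/ and /r/) fails the environment for rule 3, so it stays [s].
Rule 1 applies to /i/ (between /r/ and /r/: before a voiced consonant) → [iː].

[buːvfuːziːɡasriːr]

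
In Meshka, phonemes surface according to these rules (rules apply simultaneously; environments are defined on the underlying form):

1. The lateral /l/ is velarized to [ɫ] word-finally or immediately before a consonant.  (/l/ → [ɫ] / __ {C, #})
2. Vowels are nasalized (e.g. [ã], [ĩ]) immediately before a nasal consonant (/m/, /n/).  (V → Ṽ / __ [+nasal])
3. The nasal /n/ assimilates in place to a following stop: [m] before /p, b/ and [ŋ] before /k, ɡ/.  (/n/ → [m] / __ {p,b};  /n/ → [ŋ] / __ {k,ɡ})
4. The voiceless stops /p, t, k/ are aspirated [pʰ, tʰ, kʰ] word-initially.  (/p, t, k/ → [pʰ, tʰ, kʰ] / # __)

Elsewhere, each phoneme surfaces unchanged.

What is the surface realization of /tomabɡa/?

[tʰõmabɡa]

/t/ (word-initial) occurs word-initially → [tʰ] by rule 4.
Rule 2 applies to /o/ (between /t/ and /m/: before a nasal consonant) → [õ].
/a/ (between /m/ and /b/): rule 2 targets it, but not before a nasal consonant → unchanged [a].
/a/ — word-final; rule 2 does not apply here → [a].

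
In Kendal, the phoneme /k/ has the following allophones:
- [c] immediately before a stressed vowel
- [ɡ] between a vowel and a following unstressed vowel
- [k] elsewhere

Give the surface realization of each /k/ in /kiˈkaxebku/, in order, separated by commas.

Occurrence 1 (position 1): no conditioning environment matches → elsewhere allophone [k].
Occurrence 2 (position 3): immediately before a stressed vowel → [c].
Occurrence 3 (position 8): no conditioning environment matches → elsewhere allophone [k].

[k], [c], [k]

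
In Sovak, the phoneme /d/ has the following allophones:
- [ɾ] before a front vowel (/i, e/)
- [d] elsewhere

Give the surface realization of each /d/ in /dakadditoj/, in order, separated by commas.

Occurrence 1 (position 1): no conditioning environment matches → elsewhere allophone [d].
Occurrence 2 (position 5): no conditioning environment matches → elsewhere allophone [d].
Occurrence 3 (position 6): before a front vowel (/i, e/) → [ɾ].

[d], [d], [ɾ]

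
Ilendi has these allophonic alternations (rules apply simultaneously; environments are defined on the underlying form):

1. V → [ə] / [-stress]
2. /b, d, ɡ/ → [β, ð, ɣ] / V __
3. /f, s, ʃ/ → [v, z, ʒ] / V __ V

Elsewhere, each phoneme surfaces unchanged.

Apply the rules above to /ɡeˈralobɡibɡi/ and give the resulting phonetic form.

[ɡəˈraləβɡəβɡə]

/ɡ/ (word-initial): rule 2 targets it, but not immediately after a vowel → unchanged [ɡ].
/e/ meets the environment for rule 1 (in an unstressed syllable) → [ə].
/r/ (between /e/ and /a/) is unaffected → [r].
/a/ (between /r/ and /l/) fails the environment for rule 1, so it stays [a].
/l/ — not in any rule's target class → [l].
/o/ — between /l/ and /b/, in an unstressed syllable — surfaces as [ə] (rule 1).
/b/ (between /o/ and /ɡ/): immediately after a vowel, so rule 2 applies → [β].
/ɡ/ (between /b/ and /i/) fails the environment for rule 2, so it stays [ɡ].
Rule 1 applies to /i/ (between /ɡ/ and /b/: in an unstressed syllable) → [ə].
Rule 2 applies to /b/ (between /i/ and /ɡ/: immediately after a vowel) → [β].
/ɡ/ (between /b/ and /i/) fails the environment for rule 2, so it stays [ɡ].
/i/ (word-final) occurs in an unstressed syllable → [ə] by rule 1.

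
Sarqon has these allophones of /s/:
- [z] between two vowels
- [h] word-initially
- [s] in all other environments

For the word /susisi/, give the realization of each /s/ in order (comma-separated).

Occurrence 1 (position 1): word-initially → [h].
Occurrence 2 (position 3): between two vowels → [z].
Occurrence 3 (position 5): between two vowels → [z].

[h], [z], [z]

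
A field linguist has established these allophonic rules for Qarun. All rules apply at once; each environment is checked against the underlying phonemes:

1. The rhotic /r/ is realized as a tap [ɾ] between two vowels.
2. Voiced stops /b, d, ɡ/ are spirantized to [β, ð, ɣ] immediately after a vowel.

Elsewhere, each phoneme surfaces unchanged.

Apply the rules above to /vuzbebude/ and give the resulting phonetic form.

[vuzbeβuðe]

/b/ (between /z/ and /e/) is in the target of rule 2 but the environment (immediately after a vowel) is not met → [b].
/b/ (between /e/ and /u/): immediately after a vowel, so rule 2 applies → [β].
/d/ (between /u/ and /e/) occurs immediately after a vowel → [ð] by rule 2.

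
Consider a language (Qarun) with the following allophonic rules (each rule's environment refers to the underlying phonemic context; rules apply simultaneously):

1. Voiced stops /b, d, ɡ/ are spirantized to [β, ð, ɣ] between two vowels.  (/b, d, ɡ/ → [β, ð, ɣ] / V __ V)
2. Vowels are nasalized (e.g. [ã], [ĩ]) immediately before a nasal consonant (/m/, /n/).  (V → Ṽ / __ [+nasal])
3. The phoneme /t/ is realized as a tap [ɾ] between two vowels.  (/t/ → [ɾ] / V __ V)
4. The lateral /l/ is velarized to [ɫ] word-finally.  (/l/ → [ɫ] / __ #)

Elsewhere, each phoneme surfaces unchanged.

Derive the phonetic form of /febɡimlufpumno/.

/f/ (word-initial): no rule targets it → [f].
/e/ — between /f/ and /b/; rule 2 does not apply here → [e].
/b/ (between /e/ and /ɡ/) is in the target of rule 1 but the environment (between two vowels) is not met → [b].
/ɡ/ (between /b/ and /i/): rule 1 targets it, but not between two vowels → unchanged [ɡ].
/i/ (between /ɡ/ and /m/) occurs before a nasal consonant → [ĩ] by rule 2.
/m/ — not in any rule's target class → [m].
/l/ (between /m/ and /u/) fails the environment for rule 4, so it stays [l].
/u/ (between /l/ and /f/) fails the environment for rule 2, so it stays [u].
/f/ (between /u/ and /p/): no rule targets it → [f].
/p/ (between /f/ and /u/): no rule targets it → [p].
/u/ — between /p/ and /m/, before a nasal consonant — surfaces as [ũ] (rule 2).
/m/ (between /u/ and /n/) is unaffected → [m].
/n/ — not in any rule's target class → [n].
/o/ (word-final): rule 2 targets it, but not before a nasal consonant → unchanged [o].

[febɡĩmlufpũmno]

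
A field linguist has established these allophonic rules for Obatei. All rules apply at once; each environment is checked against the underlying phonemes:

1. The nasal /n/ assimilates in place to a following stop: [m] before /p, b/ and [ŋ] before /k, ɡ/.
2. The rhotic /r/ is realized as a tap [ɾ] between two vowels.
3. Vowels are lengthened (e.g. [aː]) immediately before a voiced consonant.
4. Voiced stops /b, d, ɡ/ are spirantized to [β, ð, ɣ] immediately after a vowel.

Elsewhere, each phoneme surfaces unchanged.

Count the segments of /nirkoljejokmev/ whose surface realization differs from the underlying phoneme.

4

Segments that undergo a rule: /i/ → [iː] (rule 3); /o/ → [oː] (rule 3); /e/ → [eː] (rule 3); /e/ → [eː] (rule 3).
All other segments surface unchanged.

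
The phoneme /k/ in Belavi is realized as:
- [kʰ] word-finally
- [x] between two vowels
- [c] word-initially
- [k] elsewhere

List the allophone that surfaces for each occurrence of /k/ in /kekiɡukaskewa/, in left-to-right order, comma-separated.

Occurrence 1 (position 1): word-initially → [c].
Occurrence 2 (position 3): between two vowels → [x].
Occurrence 3 (position 7): between two vowels → [x].
Occurrence 4 (position 10): no conditioning environment matches → elsewhere allophone [k].

[c], [x], [x], [k]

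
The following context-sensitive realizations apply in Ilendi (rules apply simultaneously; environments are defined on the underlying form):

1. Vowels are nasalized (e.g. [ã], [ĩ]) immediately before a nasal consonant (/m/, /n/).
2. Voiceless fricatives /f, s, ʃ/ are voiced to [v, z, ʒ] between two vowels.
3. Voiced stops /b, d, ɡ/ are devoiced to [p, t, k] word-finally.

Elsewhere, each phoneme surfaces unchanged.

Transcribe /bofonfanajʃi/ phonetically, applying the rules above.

/b/ (word-initial): rule 3 targets it, but not word-finally → unchanged [b].
/o/ — between /b/ and /f/; rule 1 does not apply here → [o].
Rule 2 applies to /f/ (between /o/ and /o/: between two vowels) → [v].
/o/ (between /f/ and /n/) occurs before a nasal consonant → [õ] by rule 1.
/f/ (between /n/ and /a/) is in the target of rule 2 but the environment (between two vowels) is not met → [f].
/a/ meets the environment for rule 1 (before a nasal consonant) → [ã].
/a/ (between /n/ and /j/): rule 1 targets it, but not before a nasal consonant → unchanged [a].
/ʃ/ (between /j/ and /i/): rule 2 targets it, but not between two vowels → unchanged [ʃ].
/i/ (word-final): rule 1 targets it, but not before a nasal consonant → unchanged [i].

[bovõnfãnajʃi]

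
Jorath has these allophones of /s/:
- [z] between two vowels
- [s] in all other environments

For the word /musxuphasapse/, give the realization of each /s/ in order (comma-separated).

[s], [z], [s]

Occurrence 1 (position 3): no conditioning environment matches → elsewhere allophone [s].
Occurrence 2 (position 9): between two vowels → [z].
Occurrence 3 (position 12): no conditioning environment matches → elsewhere allophone [s].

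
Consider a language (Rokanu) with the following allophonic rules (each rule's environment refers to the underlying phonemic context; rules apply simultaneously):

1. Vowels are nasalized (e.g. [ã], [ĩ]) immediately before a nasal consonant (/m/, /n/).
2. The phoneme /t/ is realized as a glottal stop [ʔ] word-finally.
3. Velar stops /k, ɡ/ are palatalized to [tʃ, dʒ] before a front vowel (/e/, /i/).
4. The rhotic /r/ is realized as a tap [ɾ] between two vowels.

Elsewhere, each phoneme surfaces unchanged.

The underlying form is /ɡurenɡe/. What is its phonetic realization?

/ɡ/ (word-initial) fails the environment for rule 3, so it stays [ɡ].
/u/ (between /ɡ/ and /r/): rule 1 targets it, but not before a nasal consonant → unchanged [u].
/r/ (between /u/ and /e/) occurs between two vowels → [ɾ] by rule 4.
/e/ — between /r/ and /n/, before a nasal consonant — surfaces as [ẽ] (rule 1).
/n/ — not in any rule's target class → [n].
Rule 3 applies to /ɡ/ (between /n/ and /e/: before a front vowel) → [dʒ].
/e/ (word-final): rule 1 targets it, but not before a nasal consonant → unchanged [e].

[ɡuɾẽndʒe]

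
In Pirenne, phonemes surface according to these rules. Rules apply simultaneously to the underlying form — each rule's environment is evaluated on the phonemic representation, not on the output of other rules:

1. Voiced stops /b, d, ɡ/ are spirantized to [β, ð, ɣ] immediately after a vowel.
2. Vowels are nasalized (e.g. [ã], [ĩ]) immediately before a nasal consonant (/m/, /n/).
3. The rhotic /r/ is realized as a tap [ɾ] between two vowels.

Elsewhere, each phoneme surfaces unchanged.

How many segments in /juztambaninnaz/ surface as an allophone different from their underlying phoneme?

Segments that undergo a rule: /a/ → [ã] (rule 2); /a/ → [ã] (rule 2); /i/ → [ĩ] (rule 2).
All other segments surface unchanged.

3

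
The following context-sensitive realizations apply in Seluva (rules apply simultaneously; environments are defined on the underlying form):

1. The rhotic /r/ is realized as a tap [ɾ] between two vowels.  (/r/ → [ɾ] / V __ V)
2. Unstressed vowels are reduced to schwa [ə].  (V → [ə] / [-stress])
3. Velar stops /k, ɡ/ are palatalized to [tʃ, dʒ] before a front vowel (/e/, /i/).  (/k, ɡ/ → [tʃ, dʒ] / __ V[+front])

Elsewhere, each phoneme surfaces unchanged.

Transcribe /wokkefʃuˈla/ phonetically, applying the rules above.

[wəktʃəfʃəˈla]

/w/ (word-initial) is unaffected → [w].
Rule 2 applies to /o/ (between /w/ and /k/: in an unstressed syllable) → [ə].
/k/ (between /o/ and /k/) is in the target of rule 3 but the environment (before a front vowel) is not met → [k].
/k/ (between /k/ and /e/) occurs before a front vowel → [tʃ] by rule 3.
/e/ (between /k/ and /f/): in an unstressed syllable, so rule 2 applies → [ə].
/f/ stays [f].
/ʃ/ — not in any rule's target class → [ʃ].
/u/ (between /ʃ/ and /l/) occurs in an unstressed syllable → [ə] by rule 2.
/l/ — not in any rule's target class → [l].
/a/ (word-final) is in the target of rule 2 but the environment (in an unstressed syllable) is not met → [a].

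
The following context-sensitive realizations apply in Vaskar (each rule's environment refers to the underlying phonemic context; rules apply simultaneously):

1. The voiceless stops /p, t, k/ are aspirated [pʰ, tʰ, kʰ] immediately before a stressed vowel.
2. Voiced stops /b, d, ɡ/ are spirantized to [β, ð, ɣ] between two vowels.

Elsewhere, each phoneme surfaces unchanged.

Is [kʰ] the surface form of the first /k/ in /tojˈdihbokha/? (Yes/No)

No

/k/ (between /o/ and /h/) fails the environment for rule 1, so it stays [k].
The actual realization is [k], not [kʰ].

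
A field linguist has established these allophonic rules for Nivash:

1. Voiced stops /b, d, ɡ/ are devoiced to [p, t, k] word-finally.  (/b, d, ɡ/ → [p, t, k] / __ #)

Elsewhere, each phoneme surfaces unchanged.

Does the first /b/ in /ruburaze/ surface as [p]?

No

/b/ (between /u/ and /u/) is in the target of rule 1 but the environment (word-finally) is not met → [b].
The actual realization is [b], not [p].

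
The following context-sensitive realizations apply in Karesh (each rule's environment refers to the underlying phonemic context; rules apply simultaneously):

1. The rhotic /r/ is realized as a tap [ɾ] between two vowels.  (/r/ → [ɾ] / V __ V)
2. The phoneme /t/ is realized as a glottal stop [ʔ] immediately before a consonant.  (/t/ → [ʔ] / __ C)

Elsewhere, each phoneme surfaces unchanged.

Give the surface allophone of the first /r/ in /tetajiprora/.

/r/ (between /p/ and /o/) is in the target of rule 1 but the environment (between two vowels) is not met → [r].

[r]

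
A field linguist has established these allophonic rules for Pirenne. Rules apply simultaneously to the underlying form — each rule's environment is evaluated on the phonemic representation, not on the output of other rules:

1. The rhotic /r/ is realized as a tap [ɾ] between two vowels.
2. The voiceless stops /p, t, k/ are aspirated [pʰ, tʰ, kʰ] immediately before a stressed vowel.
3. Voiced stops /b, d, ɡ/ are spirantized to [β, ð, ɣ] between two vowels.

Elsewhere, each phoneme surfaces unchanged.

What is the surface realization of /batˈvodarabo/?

/b/ — word-initial; rule 3 does not apply here → [b].
/a/ stays [a].
/t/ (between /a/ and /v/) is in the target of rule 2 but the environment (immediately before a stressed vowel) is not met → [t].
/v/ (between /t/ and /o/): no rule targets it → [v].
/o/ (between /v/ and /d/): no rule targets it → [o].
/d/ (between /o/ and /a/): between two vowels, so rule 3 applies → [ð].
/a/ (between /d/ and /r/) is unaffected → [a].
/r/ — between /a/ and /a/, between two vowels — surfaces as [ɾ] (rule 1).
/a/ — not in any rule's target class → [a].
/b/ (between /a/ and /o/) occurs between two vowels → [β] by rule 3.
/o/ (word-final): no rule targets it → [o].

[batˈvoðaɾaβo]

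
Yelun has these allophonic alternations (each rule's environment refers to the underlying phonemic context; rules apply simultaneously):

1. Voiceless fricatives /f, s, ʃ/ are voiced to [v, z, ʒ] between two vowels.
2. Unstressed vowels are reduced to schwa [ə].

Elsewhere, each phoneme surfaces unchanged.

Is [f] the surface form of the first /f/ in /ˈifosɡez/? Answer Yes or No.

No

Rule 1 applies to /f/ (between /i/ and /o/: between two vowels) → [v].
The actual realization is [v], not [f].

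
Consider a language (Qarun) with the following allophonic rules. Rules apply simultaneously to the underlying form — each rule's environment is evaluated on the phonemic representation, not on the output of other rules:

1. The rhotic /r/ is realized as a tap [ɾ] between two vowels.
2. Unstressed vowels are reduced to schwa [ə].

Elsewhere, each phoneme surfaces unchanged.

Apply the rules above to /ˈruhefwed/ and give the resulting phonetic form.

[ˈruhəfwəd]

/r/ (word-initial) is in the target of rule 1 but the environment (between two vowels) is not met → [r].
/u/ (between /r/ and /h/) is in the target of rule 2 but the environment (in an unstressed syllable) is not met → [u].
/h/ — not in any rule's target class → [h].
Rule 2 applies to /e/ (between /h/ and /f/: in an unstressed syllable) → [ə].
/f/ (between /e/ and /w/): no rule targets it → [f].
/w/ (between /f/ and /e/): no rule targets it → [w].
/e/ (between /w/ and /d/): in an unstressed syllable, so rule 2 applies → [ə].
/d/ — not in any rule's target class → [d].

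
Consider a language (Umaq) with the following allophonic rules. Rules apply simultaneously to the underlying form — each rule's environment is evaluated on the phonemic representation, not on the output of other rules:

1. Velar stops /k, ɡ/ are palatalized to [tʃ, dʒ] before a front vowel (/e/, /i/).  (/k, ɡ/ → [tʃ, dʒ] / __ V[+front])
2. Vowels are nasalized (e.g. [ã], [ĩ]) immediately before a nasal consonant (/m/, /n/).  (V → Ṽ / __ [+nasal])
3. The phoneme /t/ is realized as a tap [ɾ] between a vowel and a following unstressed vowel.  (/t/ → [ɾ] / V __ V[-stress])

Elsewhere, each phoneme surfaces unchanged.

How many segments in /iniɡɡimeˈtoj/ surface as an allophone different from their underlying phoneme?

Segments that undergo a rule: /i/ → [ĩ] (rule 2); /ɡ/ → [dʒ] (rule 1); /i/ → [ĩ] (rule 2).
All other segments surface unchanged.

3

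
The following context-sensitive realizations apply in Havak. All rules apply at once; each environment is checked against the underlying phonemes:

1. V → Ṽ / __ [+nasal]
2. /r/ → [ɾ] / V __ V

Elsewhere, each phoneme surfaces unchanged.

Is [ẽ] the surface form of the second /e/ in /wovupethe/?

/e/ (word-final) is in the target of rule 1 but the environment (before a nasal consonant) is not met → [e].
The actual realization is [e], not [ẽ].

No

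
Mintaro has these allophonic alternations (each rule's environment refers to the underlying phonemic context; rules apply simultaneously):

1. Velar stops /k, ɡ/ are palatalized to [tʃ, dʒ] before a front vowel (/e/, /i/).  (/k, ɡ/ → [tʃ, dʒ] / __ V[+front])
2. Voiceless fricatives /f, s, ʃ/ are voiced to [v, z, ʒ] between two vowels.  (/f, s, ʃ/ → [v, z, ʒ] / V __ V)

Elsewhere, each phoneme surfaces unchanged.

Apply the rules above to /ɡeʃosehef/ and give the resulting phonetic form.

[dʒeʒozehef]

/ɡ/ (word-initial): before a front vowel, so rule 1 applies → [dʒ].
/ʃ/ (between /e/ and /o/) occurs between two vowels → [ʒ] by rule 2.
Rule 2 applies to /s/ (between /o/ and /e/: between two vowels) → [z].
/f/ (word-final) fails the environment for rule 2, so it stays [f].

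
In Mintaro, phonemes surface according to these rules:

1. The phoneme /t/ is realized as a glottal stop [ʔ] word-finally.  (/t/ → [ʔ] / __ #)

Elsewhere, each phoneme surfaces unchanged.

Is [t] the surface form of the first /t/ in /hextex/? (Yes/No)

/t/ — between /x/ and /e/; rule 1 does not apply here → [t].
The actual realization is [t], which matches [t].

Yes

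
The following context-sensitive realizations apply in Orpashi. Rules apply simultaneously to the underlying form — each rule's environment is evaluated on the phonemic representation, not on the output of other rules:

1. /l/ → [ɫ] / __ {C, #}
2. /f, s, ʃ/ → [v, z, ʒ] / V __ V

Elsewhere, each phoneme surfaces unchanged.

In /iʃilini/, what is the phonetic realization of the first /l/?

[l]

/l/ — between /i/ and /i/; rule 1 does not apply here → [l].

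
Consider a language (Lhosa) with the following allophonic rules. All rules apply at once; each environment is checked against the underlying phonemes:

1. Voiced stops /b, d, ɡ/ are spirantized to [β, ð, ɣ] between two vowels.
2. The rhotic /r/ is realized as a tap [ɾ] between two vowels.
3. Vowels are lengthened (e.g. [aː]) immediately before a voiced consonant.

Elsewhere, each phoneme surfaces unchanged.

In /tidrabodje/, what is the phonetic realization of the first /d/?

[d]

/d/ (between /i/ and /r/): rule 1 targets it, but not between two vowels → unchanged [d].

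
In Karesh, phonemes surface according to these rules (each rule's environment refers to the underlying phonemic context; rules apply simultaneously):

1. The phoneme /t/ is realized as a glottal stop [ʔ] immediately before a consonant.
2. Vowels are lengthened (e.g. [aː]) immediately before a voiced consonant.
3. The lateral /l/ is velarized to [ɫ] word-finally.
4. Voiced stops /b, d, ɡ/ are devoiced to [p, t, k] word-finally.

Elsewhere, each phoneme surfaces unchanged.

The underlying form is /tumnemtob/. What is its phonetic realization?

/t/ (word-initial) fails the environment for rule 1, so it stays [t].
/u/ — between /t/ and /m/, before a voiced consonant — surfaces as [uː] (rule 2).
/e/ (between /n/ and /m/): before a voiced consonant, so rule 2 applies → [eː].
/t/ — between /m/ and /o/; rule 1 does not apply here → [t].
Rule 2 applies to /o/ (between /t/ and /b/: before a voiced consonant) → [oː].
/b/ meets the environment for rule 4 (word-finally) → [p].

[tuːmneːmtoːp]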